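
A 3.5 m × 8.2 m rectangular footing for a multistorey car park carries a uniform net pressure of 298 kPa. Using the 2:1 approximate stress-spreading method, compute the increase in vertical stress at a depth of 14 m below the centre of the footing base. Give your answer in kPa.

Δσ_z ≈ 22 kPa

By the 2:1 method the load spreads at 1 horizontal : 2 vertical, so at depth z the loaded area has grown by z in each plan dimension:
Δσ = qBL/((B+z)(L+z)) = 298×3.5×8.2/((3.5+14)(8.2+14)) = 22.014 kPa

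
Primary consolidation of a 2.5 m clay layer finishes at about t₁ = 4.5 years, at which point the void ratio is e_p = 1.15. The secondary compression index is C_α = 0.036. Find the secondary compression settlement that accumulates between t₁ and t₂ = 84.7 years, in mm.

S_s ≈ 53.4 mm

Secondary compression: S_s = C_α·H/(1+e_p)·log₁₀(t₂/t₁)
S_s = 0.036×2.5/(1+1.15)×log₁₀(84.7/4.5)
    = 0.04186 × 1.275 = 0.05336 m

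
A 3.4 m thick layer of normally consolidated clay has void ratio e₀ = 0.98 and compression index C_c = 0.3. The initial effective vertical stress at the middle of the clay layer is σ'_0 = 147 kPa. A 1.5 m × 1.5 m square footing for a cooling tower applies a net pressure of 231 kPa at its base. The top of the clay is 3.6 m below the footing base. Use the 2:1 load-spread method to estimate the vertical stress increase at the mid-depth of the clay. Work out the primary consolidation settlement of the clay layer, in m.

S_c ≈ 0.0165 m

Mid-depth of clay below the footing base: z = 3.6 + 3.4/2 = 5.3 m.
Stress increase at mid-clay by the 2:1 spreading method:
Δσ = qBL/((B+z)(L+z)) = 231×1.5×1.5/((1.5+5.3)(1.5+5.3)) = 11.24 kPa
Final effective stress: σ'_f = σ'_0 + Δσ = 147 + 11.24 = 158.24 kPa.
Normally consolidated clay, so the full stress increment lies on the virgin compression line:
S_c = C_c·H/(1+e₀)·log₁₀(σ'_f/σ'_0) = 0.3×3.4/(1+0.98)×log₁₀(158.24/147)
    = 0.51515 × 0.031999 = 0.01648 m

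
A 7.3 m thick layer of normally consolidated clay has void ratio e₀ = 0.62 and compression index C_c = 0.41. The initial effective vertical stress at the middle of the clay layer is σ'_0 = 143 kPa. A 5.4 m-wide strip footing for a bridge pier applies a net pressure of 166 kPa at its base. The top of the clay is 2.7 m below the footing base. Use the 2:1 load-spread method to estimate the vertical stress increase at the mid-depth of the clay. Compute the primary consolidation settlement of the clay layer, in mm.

Mid-depth of clay below the footing base: z = 2.7 + 7.3/2 = 6.35 m.
Stress increase at mid-clay by the 2:1 spreading method:
Δσ = qB/(B+z) = 166×5.4/(5.4+6.35) = 76.289 kPa
Final effective stress: σ'_f = σ'_0 + Δσ = 143 + 76.289 = 219.29 kPa.
Normally consolidated clay, so the full stress increment lies on the virgin compression line:
S_c = C_c·H/(1+e₀)·log₁₀(σ'_f/σ'_0) = 0.41×7.3/(1+0.62)×log₁₀(219.29/143)
    = 1.8475 × 0.18568 = 0.343 m

S_c ≈ 343 mm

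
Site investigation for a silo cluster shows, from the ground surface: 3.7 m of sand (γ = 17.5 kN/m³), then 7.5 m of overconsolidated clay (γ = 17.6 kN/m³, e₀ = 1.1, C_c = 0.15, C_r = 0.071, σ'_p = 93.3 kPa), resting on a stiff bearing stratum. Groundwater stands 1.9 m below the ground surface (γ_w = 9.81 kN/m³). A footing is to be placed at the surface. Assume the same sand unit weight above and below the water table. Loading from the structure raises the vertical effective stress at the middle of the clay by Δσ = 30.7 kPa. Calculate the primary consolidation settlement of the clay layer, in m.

Mid-depth of clay below the ground surface: z = 3.7 + 7.5/2 = 7.45 m.
Total vertical stress at mid-clay: σ_v = 17.5×3.7 + 17.6×3.75 = 130.75 kPa.
Pore pressure: u = 9.81×(7.45 − 1.9) = 54.446 kPa.
Initial effective stress: σ'_0 = σ_v − u = 130.75 − 54.446 = 76.304 kPa.
Final effective stress: σ'_f = 76.304 + 30.7 = 107 kPa.
σ'_f = 107 > σ'_p = 93.3 kPa, so the stress path crosses the preconsolidation pressure — recompression up to σ'_p, then virgin compression beyond:
S_c = H/(1+e₀)·[C_r·log₁₀(σ'_p/σ'_0) + C_c·log₁₀(σ'_f/σ'_p)]
    = 7.5/2.1 × [0.071×log₁₀(93.3/76.304) + 0.15×log₁₀(107/93.3)]
    = 3.5714 × [0.0062007 + 0.0089253] = 0.05402 m

S_c ≈ 0.054 m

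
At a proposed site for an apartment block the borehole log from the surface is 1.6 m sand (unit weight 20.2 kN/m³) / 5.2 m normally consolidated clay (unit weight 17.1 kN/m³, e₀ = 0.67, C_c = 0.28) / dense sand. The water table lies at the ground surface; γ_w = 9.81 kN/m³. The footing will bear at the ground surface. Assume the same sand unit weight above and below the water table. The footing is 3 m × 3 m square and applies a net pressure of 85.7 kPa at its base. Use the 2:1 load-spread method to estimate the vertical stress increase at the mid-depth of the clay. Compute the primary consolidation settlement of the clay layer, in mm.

S_c ≈ 132 mm

Mid-depth of clay below the ground surface: z = 1.6 + 5.2/2 = 4.2 m.
Total vertical stress at mid-clay: σ_v = 20.2×1.6 + 17.1×2.6 = 76.78 kPa.
Pore pressure: u = 9.81×(4.2 − 0) = 41.202 kPa.
Initial effective stress: σ'_0 = σ_v − u = 76.78 − 41.202 = 35.578 kPa.
Stress increase at mid-clay by the 2:1 spreading method:
Δσ = qBL/((B+z)(L+z)) = 85.7×3×3/((3+4.2)(3+4.2)) = 14.878 kPa
Final effective stress: σ'_f = σ'_0 + Δσ = 35.578 + 14.878 = 50.456 kPa.
Normally consolidated clay, so the full stress increment lies on the virgin compression line:
S_c = C_c·H/(1+e₀)·log₁₀(σ'_f/σ'_0) = 0.28×5.2/(1+0.67)×log₁₀(50.456/35.578)
    = 0.87186 × 0.15173 = 0.1323 m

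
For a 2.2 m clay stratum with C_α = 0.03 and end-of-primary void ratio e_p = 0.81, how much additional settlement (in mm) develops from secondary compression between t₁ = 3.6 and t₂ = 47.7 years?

Secondary compression: S_s = C_α·H/(1+e_p)·log₁₀(t₂/t₁)
S_s = 0.03×2.2/(1+0.81)×log₁₀(47.7/3.6)
    = 0.03646 × 1.122 = 0.04092 m

S_s ≈ 40.9 mm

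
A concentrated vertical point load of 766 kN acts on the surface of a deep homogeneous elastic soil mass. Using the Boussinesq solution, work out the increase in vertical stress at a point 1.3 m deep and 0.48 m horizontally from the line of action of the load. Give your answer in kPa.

Boussinesq vertical stress below a point load on an elastic half-space:
Δσ_z = 3P/(2πz²) · [1 + (r/z)²]^(−5/2)
r/z = 0.48/1.3 = 0.36923; [1+(r/z)²]^(−5/2) = 0.7265.
Δσ_z = 3×766/(2π×1.3²) × 0.7265 = 216.41 × 0.7265 = 157.2 kPa

Δσ_z ≈ 157 kPa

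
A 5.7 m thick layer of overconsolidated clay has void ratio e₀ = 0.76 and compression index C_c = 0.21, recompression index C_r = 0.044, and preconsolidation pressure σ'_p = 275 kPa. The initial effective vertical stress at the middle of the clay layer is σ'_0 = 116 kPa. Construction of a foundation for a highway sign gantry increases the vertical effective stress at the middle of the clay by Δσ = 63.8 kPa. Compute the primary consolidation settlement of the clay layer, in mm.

Final effective stress: σ'_f = 116 + 63.8 = 179.8 kPa.
σ'_f = 179.8 ≤ σ'_p = 275 kPa, so the clay remains overconsolidated and only the recompression index applies:
S_c = C_r·H/(1+e₀)·log₁₀(σ'_f/σ'_0) = 0.044×5.7/1.76×log₁₀(179.8/116)
    = 0.1425 × 0.19033 = 0.02712 m

S_c ≈ 27.1 mm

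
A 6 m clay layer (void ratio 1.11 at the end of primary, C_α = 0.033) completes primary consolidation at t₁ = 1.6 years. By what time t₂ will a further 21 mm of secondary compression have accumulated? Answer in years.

t₂ ≈ 2.68 years

S_s = C_α·H/(1+e_p)·log₁₀(t₂/t₁) ⇒ log₁₀(t₂/t₁) = S_s·(1+e_p)/(C_α·H).
log₁₀(t₂/t₁) = 0.021 × (1+1.11) / (0.033×6) = 0.2238
t₂ = t₁ × 10^0.2238 = 1.6 × 1.674 = 2.679 years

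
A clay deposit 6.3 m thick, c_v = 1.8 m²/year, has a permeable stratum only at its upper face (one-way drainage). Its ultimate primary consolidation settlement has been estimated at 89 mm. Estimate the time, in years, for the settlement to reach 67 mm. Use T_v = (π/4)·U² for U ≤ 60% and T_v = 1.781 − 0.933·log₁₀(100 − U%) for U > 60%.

Drainage path length: H_d = H = 6.3 m (single drainage).
U = S(t)/S_ult = 67/89 = 0.7528.
U > 60%: T_v = 1.781 − 0.933·log₁₀(100 − 75.281) = 0.4813.
t = T_v·H_d²/c_v = 0.4813×6.3²/1.8 = 10.61 years.

t ≈ 10.6 years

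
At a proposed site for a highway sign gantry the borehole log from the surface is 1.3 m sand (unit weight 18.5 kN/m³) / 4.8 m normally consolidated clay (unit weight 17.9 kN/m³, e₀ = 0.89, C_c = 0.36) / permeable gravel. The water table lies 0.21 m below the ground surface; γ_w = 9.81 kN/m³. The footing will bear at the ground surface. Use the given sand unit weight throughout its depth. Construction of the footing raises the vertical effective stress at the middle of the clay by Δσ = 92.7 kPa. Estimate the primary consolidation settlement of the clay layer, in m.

S_c ≈ 0.533 m

Mid-depth of clay below the ground surface: z = 1.3 + 4.8/2 = 3.7 m.
Total vertical stress at mid-clay: σ_v = 18.5×1.3 + 17.9×2.4 = 67.01 kPa.
Pore pressure: u = 9.81×(3.7 − 0.21) = 34.237 kPa.
Initial effective stress: σ'_0 = σ_v − u = 67.01 − 34.237 = 32.773 kPa.
Final effective stress: σ'_f = σ'_0 + Δσ = 32.773 + 92.7 = 125.47 kPa.
Normally consolidated clay, so the full stress increment lies on the virgin compression line:
S_c = C_c·H/(1+e₀)·log₁₀(σ'_f/σ'_0) = 0.36×4.8/(1+0.89)×log₁₀(125.47/32.773)
    = 0.91429 × 0.58302 = 0.533 m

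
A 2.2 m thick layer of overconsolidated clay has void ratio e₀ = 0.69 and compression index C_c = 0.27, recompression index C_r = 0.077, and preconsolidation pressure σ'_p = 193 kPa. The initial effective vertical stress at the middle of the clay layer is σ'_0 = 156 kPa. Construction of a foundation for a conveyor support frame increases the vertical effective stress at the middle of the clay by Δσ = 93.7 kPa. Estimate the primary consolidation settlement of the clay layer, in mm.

Final effective stress: σ'_f = 156 + 93.7 = 249.7 kPa.
σ'_f = 249.7 > σ'_p = 193 kPa, so the stress path crosses the preconsolidation pressure — recompression up to σ'_p, then virgin compression beyond:
S_c = H/(1+e₀)·[C_r·log₁₀(σ'_p/σ'_0) + C_c·log₁₀(σ'_f/σ'_p)]
    = 2.2/1.69 × [0.077×log₁₀(193/156) + 0.27×log₁₀(249.7/193)]
    = 1.3018 × [0.0071173 + 0.030203] = 0.04858 m

S_c ≈ 48.6 mm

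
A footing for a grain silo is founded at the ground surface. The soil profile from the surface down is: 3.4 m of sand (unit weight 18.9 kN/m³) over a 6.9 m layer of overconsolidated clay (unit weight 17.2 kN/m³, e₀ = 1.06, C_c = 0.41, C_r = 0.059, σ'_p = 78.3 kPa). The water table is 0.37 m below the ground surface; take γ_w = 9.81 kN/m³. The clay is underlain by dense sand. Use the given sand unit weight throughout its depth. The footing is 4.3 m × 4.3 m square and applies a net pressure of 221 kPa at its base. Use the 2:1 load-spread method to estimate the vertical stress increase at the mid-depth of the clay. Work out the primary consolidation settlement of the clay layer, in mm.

Mid-depth of clay below the ground surface: z = 3.4 + 6.9/2 = 6.85 m.
Total vertical stress at mid-clay: σ_v = 18.9×3.4 + 17.2×3.45 = 123.6 kPa.
Pore pressure: u = 9.81×(6.85 − 0.37) = 63.569 kPa.
Initial effective stress: σ'_0 = σ_v − u = 123.6 − 63.569 = 60.031 kPa.
Stress increase at mid-clay by the 2:1 spreading method:
Δσ = qBL/((B+z)(L+z)) = 221×4.3×4.3/((4.3+6.85)(4.3+6.85)) = 32.868 kPa
Final effective stress: σ'_f = 60.031 + 32.868 = 92.899 kPa.
σ'_f = 92.899 > σ'_p = 78.3 kPa, so the stress path crosses the preconsolidation pressure — recompression up to σ'_p, then virgin compression beyond:
S_c = H/(1+e₀)·[C_r·log₁₀(σ'_p/σ'_0) + C_c·log₁₀(σ'_f/σ'_p)]
    = 6.9/2.06 × [0.059×log₁₀(78.3/60.031) + 0.41×log₁₀(92.899/78.3)]
    = 3.3495 × [0.0068078 + 0.030442] = 0.1248 m

S_c ≈ 125 mm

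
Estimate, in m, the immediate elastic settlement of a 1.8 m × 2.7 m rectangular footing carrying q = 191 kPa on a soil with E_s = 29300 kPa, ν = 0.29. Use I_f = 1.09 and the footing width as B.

Immediate (elastic) settlement: S_e = q·B·(1−ν²)/E_s · I_f.
S_e = 191 × 1.8 × (1 − 0.29²) / 29300 × 1.09
    = 191 × 1.8 × 0.9159 / 29300 × 1.09
    = 0.01171 m

S_e ≈ 0.0117 m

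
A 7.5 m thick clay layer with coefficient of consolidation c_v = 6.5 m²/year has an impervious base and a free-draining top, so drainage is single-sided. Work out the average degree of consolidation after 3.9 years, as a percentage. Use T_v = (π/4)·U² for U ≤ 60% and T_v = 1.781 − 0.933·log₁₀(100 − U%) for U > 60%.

Drainage path length: H_d = H = 7.5 m (single drainage).
T_v = c_v·t/H_d² = 6.5×3.9/7.5² = 0.45067.
T_v = 0.45067 corresponds to the U > 60% branch:
U = 1 − 10^((1.781 − T_v)/0.933)/100 = 0.7334

U ≈ 73.3 %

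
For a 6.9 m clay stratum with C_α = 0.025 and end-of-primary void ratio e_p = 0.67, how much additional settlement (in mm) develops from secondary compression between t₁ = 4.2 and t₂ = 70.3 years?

S_s ≈ 126 mm

Secondary compression: S_s = C_α·H/(1+e_p)·log₁₀(t₂/t₁)
S_s = 0.025×6.9/(1+0.67)×log₁₀(70.3/4.2)
    = 0.1033 × 1.224 = 0.1264 m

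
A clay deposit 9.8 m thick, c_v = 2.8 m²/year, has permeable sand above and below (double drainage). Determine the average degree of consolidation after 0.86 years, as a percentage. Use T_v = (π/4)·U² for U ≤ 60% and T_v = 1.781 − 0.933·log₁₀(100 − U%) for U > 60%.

Drainage path length: H_d = H/2 = 4.9 m (double drainage).
T_v = c_v·t/H_d² = 2.8×0.86/4.9² = 0.10029.
T_v = 0.10029 corresponds to the U ≤ 60% branch:
U = √(4T_v/π) = 0.3573

U ≈ 35.7 %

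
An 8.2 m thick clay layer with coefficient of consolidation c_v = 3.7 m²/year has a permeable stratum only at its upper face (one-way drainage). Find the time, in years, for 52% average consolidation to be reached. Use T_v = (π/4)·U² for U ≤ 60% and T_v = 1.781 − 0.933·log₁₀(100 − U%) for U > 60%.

t ≈ 3.86 years

Drainage path length: H_d = H = 8.2 m (single drainage).
U ≤ 60%: T_v = (π/4)·U² = (π/4)×0.52² = 0.21237.
t = T_v·H_d²/c_v = 0.21237×8.2²/3.7 = 3.859 years.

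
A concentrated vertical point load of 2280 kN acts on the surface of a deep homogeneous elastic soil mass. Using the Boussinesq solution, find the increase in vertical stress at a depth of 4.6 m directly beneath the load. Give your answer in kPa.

Boussinesq vertical stress below a point load on an elastic half-space:
Δσ_z = 3P/(2πz²) · [1 + (r/z)²]^(−5/2)
r/z = 0/4.6 = 0; [1+(r/z)²]^(−5/2) = 1.
Δσ_z = 3×2280/(2π×4.6²) × 1 = 51.447 × 1 = 51.45 kPa

Δσ_z ≈ 51.4 kPa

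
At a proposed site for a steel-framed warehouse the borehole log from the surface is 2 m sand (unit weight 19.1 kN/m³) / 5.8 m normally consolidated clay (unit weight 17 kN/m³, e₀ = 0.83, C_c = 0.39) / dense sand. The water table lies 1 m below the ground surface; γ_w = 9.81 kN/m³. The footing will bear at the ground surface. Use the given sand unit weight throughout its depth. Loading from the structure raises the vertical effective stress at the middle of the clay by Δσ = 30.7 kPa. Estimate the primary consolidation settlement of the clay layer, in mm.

S_c ≈ 260 mm

Mid-depth of clay below the ground surface: z = 2 + 5.8/2 = 4.9 m.
Total vertical stress at mid-clay: σ_v = 19.1×2 + 17×2.9 = 87.5 kPa.
Pore pressure: u = 9.81×(4.9 − 1) = 38.259 kPa.
Initial effective stress: σ'_0 = σ_v − u = 87.5 − 38.259 = 49.241 kPa.
Final effective stress: σ'_f = σ'_0 + Δσ = 49.241 + 30.7 = 79.941 kPa.
Normally consolidated clay, so the full stress increment lies on the virgin compression line:
S_c = C_c·H/(1+e₀)·log₁₀(σ'_f/σ'_0) = 0.39×5.8/(1+0.83)×log₁₀(79.941/49.241)
    = 1.2361 × 0.21044 = 0.2601 m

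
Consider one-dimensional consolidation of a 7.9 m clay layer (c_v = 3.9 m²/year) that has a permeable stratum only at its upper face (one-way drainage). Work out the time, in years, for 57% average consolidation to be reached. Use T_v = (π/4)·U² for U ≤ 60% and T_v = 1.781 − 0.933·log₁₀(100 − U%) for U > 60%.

Drainage path length: H_d = H = 7.9 m (single drainage).
U ≤ 60%: T_v = (π/4)·U² = (π/4)×0.57² = 0.25518.
t = T_v·H_d²/c_v = 0.25518×7.9²/3.9 = 4.084 years.

t ≈ 4.08 years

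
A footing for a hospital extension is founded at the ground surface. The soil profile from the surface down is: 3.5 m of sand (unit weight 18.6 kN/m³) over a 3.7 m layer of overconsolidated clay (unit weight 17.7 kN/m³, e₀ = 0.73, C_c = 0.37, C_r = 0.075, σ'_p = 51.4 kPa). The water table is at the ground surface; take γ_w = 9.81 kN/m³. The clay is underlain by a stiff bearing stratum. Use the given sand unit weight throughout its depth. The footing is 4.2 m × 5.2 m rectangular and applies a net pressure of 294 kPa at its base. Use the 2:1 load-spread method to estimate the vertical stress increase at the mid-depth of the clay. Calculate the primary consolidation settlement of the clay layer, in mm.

Mid-depth of clay below the ground surface: z = 3.5 + 3.7/2 = 5.35 m.
Total vertical stress at mid-clay: σ_v = 18.6×3.5 + 17.7×1.85 = 97.845 kPa.
Pore pressure: u = 9.81×(5.35 − 0) = 52.483 kPa.
Initial effective stress: σ'_0 = σ_v − u = 97.845 − 52.483 = 45.362 kPa.
Stress increase at mid-clay by the 2:1 spreading method:
Δσ = qBL/((B+z)(L+z)) = 294×4.2×5.2/((4.2+5.35)(5.2+5.35)) = 63.73 kPa
Final effective stress: σ'_f = 45.362 + 63.73 = 109.09 kPa.
σ'_f = 109.09 > σ'_p = 51.4 kPa, so the stress path crosses the preconsolidation pressure — recompression up to σ'_p, then virgin compression beyond:
S_c = H/(1+e₀)·[C_r·log₁₀(σ'_p/σ'_0) + C_c·log₁₀(σ'_f/σ'_p)]
    = 3.7/1.73 × [0.075×log₁₀(51.4/45.362) + 0.37×log₁₀(109.09/51.4)]
    = 2.1387 × [0.0040703 + 0.12092] = 0.2673 m

S_c ≈ 267 mm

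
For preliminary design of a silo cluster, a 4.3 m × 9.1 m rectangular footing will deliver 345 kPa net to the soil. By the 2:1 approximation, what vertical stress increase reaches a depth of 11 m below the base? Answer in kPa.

By the 2:1 method the load spreads at 1 horizontal : 2 vertical, so at depth z the loaded area has grown by z in each plan dimension:
Δσ = qBL/((B+z)(L+z)) = 345×4.3×9.1/((4.3+11)(9.1+11)) = 43.898 kPa

Δσ_z ≈ 43.9 kPa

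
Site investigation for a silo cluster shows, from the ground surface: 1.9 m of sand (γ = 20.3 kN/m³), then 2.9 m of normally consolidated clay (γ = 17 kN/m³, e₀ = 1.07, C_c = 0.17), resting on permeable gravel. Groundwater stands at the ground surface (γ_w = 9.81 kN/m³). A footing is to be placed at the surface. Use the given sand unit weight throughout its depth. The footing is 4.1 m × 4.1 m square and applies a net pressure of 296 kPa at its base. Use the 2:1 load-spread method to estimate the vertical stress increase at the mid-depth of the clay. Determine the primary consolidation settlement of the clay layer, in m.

S_c ≈ 0.142 m

Mid-depth of clay below the ground surface: z = 1.9 + 2.9/2 = 3.35 m.
Total vertical stress at mid-clay: σ_v = 20.3×1.9 + 17×1.45 = 63.22 kPa.
Pore pressure: u = 9.81×(3.35 − 0) = 32.864 kPa.
Initial effective stress: σ'_0 = σ_v − u = 63.22 − 32.864 = 30.356 kPa.
Stress increase at mid-clay by the 2:1 spreading method:
Δσ = qBL/((B+z)(L+z)) = 296×4.1×4.1/((4.1+3.35)(4.1+3.35)) = 89.649 kPa
Final effective stress: σ'_f = σ'_0 + Δσ = 30.356 + 89.649 = 120 kPa.
Normally consolidated clay, so the full stress increment lies on the virgin compression line:
S_c = C_c·H/(1+e₀)·log₁₀(σ'_f/σ'_0) = 0.17×2.9/(1+1.07)×log₁₀(120/30.356)
    = 0.23816 × 0.59694 = 0.1422 m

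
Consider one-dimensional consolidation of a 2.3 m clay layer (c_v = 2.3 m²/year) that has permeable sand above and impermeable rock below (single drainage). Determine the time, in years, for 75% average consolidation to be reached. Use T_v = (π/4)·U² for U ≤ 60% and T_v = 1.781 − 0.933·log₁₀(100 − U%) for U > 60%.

Drainage path length: H_d = H = 2.3 m (single drainage).
U > 60%: T_v = 1.781 − 0.933·log₁₀(100 − 75) = 0.47672.
t = T_v·H_d²/c_v = 0.47672×2.3²/2.3 = 1.096 years.

t ≈ 1.1 years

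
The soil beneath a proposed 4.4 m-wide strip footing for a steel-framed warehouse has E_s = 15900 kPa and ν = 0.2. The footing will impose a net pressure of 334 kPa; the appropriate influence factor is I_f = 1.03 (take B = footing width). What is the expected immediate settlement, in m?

S_e ≈ 0.0914 m

Immediate (elastic) settlement: S_e = q·B·(1−ν²)/E_s · I_f.
S_e = 334 × 4.4 × (1 − 0.2²) / 15900 × 1.03
    = 334 × 4.4 × 0.96 / 15900 × 1.03
    = 0.09139 m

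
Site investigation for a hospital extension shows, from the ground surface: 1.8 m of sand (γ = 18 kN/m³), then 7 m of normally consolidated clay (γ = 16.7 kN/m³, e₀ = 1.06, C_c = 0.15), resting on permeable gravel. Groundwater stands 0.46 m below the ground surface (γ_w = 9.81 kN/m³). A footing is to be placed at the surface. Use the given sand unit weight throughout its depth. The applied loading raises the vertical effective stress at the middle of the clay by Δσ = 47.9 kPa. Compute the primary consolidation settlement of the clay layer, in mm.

S_c ≈ 165 mm

Mid-depth of clay below the ground surface: z = 1.8 + 7/2 = 5.3 m.
Total vertical stress at mid-clay: σ_v = 18×1.8 + 16.7×3.5 = 90.85 kPa.
Pore pressure: u = 9.81×(5.3 − 0.46) = 47.48 kPa.
Initial effective stress: σ'_0 = σ_v − u = 90.85 − 47.48 = 43.37 kPa.
Final effective stress: σ'_f = σ'_0 + Δσ = 43.37 + 47.9 = 91.27 kPa.
Normally consolidated clay, so the full stress increment lies on the virgin compression line:
S_c = C_c·H/(1+e₀)·log₁₀(σ'_f/σ'_0) = 0.15×7/(1+1.06)×log₁₀(91.27/43.37)
    = 0.50971 × 0.32314 = 0.1647 m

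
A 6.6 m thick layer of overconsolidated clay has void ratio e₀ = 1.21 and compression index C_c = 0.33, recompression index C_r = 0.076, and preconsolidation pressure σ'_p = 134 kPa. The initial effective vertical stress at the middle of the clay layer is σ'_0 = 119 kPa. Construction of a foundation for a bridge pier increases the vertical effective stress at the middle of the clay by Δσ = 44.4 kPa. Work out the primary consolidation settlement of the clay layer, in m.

Final effective stress: σ'_f = 119 + 44.4 = 163.4 kPa.
σ'_f = 163.4 > σ'_p = 134 kPa, so the stress path crosses the preconsolidation pressure — recompression up to σ'_p, then virgin compression beyond:
S_c = H/(1+e₀)·[C_r·log₁₀(σ'_p/σ'_0) + C_c·log₁₀(σ'_f/σ'_p)]
    = 6.6/2.21 × [0.076×log₁₀(134/119) + 0.33×log₁₀(163.4/134)]
    = 2.9864 × [0.0039184 + 0.028429] = 0.0966 m

S_c ≈ 0.0966 m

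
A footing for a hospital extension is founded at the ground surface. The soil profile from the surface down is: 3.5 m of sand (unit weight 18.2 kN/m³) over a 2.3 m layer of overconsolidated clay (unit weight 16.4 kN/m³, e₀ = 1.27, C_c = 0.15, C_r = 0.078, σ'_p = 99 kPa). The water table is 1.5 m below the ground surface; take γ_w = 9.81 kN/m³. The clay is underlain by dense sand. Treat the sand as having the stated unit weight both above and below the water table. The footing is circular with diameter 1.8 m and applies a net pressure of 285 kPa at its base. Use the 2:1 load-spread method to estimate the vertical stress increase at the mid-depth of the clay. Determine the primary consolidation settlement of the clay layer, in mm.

S_c ≈ 12.3 mm

Mid-depth of clay below the ground surface: z = 3.5 + 2.3/2 = 4.65 m.
Total vertical stress at mid-clay: σ_v = 18.2×3.5 + 16.4×1.15 = 82.56 kPa.
Pore pressure: u = 9.81×(4.65 − 1.5) = 30.902 kPa.
Initial effective stress: σ'_0 = σ_v − u = 82.56 − 30.902 = 51.658 kPa.
Stress increase at mid-clay by the 2:1 spreading method:
Δσ ≈ qD²/(D+z)² = 285×1.8²/(1.8+4.65)² = 22.196 kPa
Final effective stress: σ'_f = 51.658 + 22.196 = 73.854 kPa.
σ'_f = 73.854 ≤ σ'_p = 99 kPa, so the clay remains overconsolidated and only the recompression index applies:
S_c = C_r·H/(1+e₀)·log₁₀(σ'_f/σ'_0) = 0.078×2.3/2.27×log₁₀(73.854/51.658)
    = 0.07903 × 0.15524 = 0.01227 m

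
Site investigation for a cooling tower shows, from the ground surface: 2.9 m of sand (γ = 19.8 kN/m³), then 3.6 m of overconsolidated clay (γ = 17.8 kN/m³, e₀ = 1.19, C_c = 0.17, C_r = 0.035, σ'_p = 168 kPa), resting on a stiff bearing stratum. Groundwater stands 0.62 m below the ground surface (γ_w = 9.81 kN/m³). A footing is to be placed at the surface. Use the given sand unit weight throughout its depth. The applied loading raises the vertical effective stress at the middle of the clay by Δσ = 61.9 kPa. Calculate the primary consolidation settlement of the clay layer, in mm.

S_c ≈ 20.3 mm

Mid-depth of clay below the ground surface: z = 2.9 + 3.6/2 = 4.7 m.
Total vertical stress at mid-clay: σ_v = 19.8×2.9 + 17.8×1.8 = 89.46 kPa.
Pore pressure: u = 9.81×(4.7 − 0.62) = 40.025 kPa.
Initial effective stress: σ'_0 = σ_v − u = 89.46 − 40.025 = 49.435 kPa.
Final effective stress: σ'_f = 49.435 + 61.9 = 111.34 kPa.
σ'_f = 111.34 ≤ σ'_p = 168 kPa, so the clay remains overconsolidated and only the recompression index applies:
S_c = C_r·H/(1+e₀)·log₁₀(σ'_f/σ'_0) = 0.035×3.6/2.19×log₁₀(111.34/49.435)
    = 0.057533 × 0.35262 = 0.02029 m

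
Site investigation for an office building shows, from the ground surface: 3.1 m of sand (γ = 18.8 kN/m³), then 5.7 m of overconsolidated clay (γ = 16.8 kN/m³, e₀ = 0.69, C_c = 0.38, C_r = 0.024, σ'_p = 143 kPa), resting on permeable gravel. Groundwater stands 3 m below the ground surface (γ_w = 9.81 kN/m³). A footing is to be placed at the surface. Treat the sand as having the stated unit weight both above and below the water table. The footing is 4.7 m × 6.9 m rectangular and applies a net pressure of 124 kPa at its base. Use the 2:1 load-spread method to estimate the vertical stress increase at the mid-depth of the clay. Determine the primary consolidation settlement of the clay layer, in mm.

Mid-depth of clay below the ground surface: z = 3.1 + 5.7/2 = 5.95 m.
Total vertical stress at mid-clay: σ_v = 18.8×3.1 + 16.8×2.85 = 106.16 kPa.
Pore pressure: u = 9.81×(5.95 − 3) = 28.94 kPa.
Initial effective stress: σ'_0 = σ_v − u = 106.16 − 28.94 = 77.22 kPa.
Stress increase at mid-clay by the 2:1 spreading method:
Δσ = qBL/((B+z)(L+z)) = 124×4.7×6.9/((4.7+5.95)(6.9+5.95)) = 29.384 kPa
Final effective stress: σ'_f = 77.22 + 29.384 = 106.6 kPa.
σ'_f = 106.6 ≤ σ'_p = 143 kPa, so the clay remains overconsolidated and only the recompression index applies:
S_c = C_r·H/(1+e₀)·log₁₀(σ'_f/σ'_0) = 0.024×5.7/1.69×log₁₀(106.6/77.22)
    = 0.080947 × 0.14003 = 0.01134 m

S_c ≈ 11.3 mm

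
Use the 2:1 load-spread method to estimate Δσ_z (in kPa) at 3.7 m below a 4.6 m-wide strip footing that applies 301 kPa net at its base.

Δσ_z ≈ 167 kPa

By the 2:1 method the load spreads at 1 horizontal : 2 vertical, so at depth z the loaded area has grown by z in each plan dimension:
Δσ = qB/(B+z) = 301×4.6/(4.6+3.7) = 166.82 kPa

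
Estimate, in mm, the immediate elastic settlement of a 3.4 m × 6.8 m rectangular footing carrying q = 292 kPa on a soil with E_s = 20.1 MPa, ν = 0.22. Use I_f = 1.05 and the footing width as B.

S_e ≈ 49.4 mm

Immediate (elastic) settlement: S_e = q·B·(1−ν²)/E_s · I_f.
E_s = 20.1 MPa = 20100 kPa.
S_e = 292 × 3.4 × (1 − 0.22²) / 20100 × 1.05
    = 292 × 3.4 × 0.9516 / 20100 × 1.05
    = 0.04935 m = 49.35 mm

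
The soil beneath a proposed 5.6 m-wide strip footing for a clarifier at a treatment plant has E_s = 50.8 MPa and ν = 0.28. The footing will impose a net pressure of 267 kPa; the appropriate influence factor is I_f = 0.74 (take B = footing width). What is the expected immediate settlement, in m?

Immediate (elastic) settlement: S_e = q·B·(1−ν²)/E_s · I_f.
E_s = 50.8 MPa = 50800 kPa.
S_e = 267 × 5.6 × (1 − 0.28²) / 50800 × 0.74
    = 267 × 5.6 × 0.9216 / 50800 × 0.74
    = 0.02007 m

S_e ≈ 0.0201 m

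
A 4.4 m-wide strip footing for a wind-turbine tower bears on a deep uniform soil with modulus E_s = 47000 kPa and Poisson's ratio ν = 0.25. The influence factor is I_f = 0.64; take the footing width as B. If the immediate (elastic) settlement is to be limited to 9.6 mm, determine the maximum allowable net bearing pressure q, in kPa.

S_e = q·B·(1−ν²)/E_s · I_f  ⇒  q = S_e·E_s / (B·(1−ν²)·I_f).
q = 0.0096 × 47000 / (4.4 × 0.9375 × 0.64) = 170.9 kPa

q ≈ 171 kPa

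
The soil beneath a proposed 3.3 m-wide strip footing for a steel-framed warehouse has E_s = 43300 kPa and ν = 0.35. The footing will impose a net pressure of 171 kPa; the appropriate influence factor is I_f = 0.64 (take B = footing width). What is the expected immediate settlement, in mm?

S_e ≈ 7.32 mm

Immediate (elastic) settlement: S_e = q·B·(1−ν²)/E_s · I_f.
S_e = 171 × 3.3 × (1 − 0.35²) / 43300 × 0.64
    = 171 × 3.3 × 0.8775 / 43300 × 0.64
    = 0.007319 m = 7.319 mm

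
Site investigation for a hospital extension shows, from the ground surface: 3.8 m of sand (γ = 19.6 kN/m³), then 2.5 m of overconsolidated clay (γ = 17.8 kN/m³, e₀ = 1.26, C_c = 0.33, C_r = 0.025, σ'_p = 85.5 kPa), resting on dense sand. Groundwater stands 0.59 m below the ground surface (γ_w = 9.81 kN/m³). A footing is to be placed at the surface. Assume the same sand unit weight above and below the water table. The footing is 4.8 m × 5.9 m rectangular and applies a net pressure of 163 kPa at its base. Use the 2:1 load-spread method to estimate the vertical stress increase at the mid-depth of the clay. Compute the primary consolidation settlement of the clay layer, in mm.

Mid-depth of clay below the ground surface: z = 3.8 + 2.5/2 = 5.05 m.
Total vertical stress at mid-clay: σ_v = 19.6×3.8 + 17.8×1.25 = 96.73 kPa.
Pore pressure: u = 9.81×(5.05 − 0.59) = 43.753 kPa.
Initial effective stress: σ'_0 = σ_v − u = 96.73 − 43.753 = 52.977 kPa.
Stress increase at mid-clay by the 2:1 spreading method:
Δσ = qBL/((B+z)(L+z)) = 163×4.8×5.9/((4.8+5.05)(5.9+5.05)) = 42.799 kPa
Final effective stress: σ'_f = 52.977 + 42.799 = 95.776 kPa.
σ'_f = 95.776 > σ'_p = 85.5 kPa, so the stress path crosses the preconsolidation pressure — recompression up to σ'_p, then virgin compression beyond:
S_c = H/(1+e₀)·[C_r·log₁₀(σ'_p/σ'_0) + C_c·log₁₀(σ'_f/σ'_p)]
    = 2.5/2.26 × [0.025×log₁₀(85.5/52.977) + 0.33×log₁₀(95.776/85.5)]
    = 1.1062 × [0.005197 + 0.016266] = 0.02374 m

S_c ≈ 23.7 mm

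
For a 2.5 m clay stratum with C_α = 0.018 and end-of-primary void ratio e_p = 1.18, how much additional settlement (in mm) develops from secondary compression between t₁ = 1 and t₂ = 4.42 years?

S_s ≈ 13.3 mm

Secondary compression: S_s = C_α·H/(1+e_p)·log₁₀(t₂/t₁)
S_s = 0.018×2.5/(1+1.18)×log₁₀(4.42/1)
    = 0.02064 × 0.6454 = 0.01332 m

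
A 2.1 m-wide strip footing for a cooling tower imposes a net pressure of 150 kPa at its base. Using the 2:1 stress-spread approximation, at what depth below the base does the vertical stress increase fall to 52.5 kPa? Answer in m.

z ≈ 3.9 m

2:1 spreading — at depth z the loaded area has grown by z in each plan dimension:
qB/(B+z) = Δσ_z ⇒ z = qB/Δσ_z − B = 150×2.1/52.5 − 2.1 = 3.9 m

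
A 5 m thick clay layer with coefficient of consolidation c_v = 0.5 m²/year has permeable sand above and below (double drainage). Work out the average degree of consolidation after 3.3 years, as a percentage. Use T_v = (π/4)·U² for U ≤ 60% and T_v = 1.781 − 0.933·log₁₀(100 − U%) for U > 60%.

Drainage path length: H_d = H/2 = 2.5 m (double drainage).
T_v = c_v·t/H_d² = 0.5×3.3/2.5² = 0.264.
T_v = 0.264 corresponds to the U ≤ 60% branch:
U = √(4T_v/π) = 0.5798

U ≈ 58 %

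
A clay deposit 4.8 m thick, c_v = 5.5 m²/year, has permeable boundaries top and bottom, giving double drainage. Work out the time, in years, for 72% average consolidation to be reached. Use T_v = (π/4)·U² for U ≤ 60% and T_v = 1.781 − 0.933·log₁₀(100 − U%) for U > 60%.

Drainage path length: H_d = H/2 = 2.4 m (double drainage).
U > 60%: T_v = 1.781 − 0.933·log₁₀(100 − 72) = 0.4308.
t = T_v·H_d²/c_v = 0.4308×2.4²/5.5 = 0.4512 years.

t ≈ 0.451 years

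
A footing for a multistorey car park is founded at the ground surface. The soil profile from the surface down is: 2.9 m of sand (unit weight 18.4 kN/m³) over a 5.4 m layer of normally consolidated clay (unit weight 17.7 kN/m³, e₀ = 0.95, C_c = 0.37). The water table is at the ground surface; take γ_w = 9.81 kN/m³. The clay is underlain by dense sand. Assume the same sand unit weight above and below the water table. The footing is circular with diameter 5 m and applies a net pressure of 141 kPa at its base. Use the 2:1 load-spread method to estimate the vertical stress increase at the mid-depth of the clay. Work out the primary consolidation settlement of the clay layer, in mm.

S_c ≈ 231 mm

Mid-depth of clay below the ground surface: z = 2.9 + 5.4/2 = 5.6 m.
Total vertical stress at mid-clay: σ_v = 18.4×2.9 + 17.7×2.7 = 101.15 kPa.
Pore pressure: u = 9.81×(5.6 − 0) = 54.936 kPa.
Initial effective stress: σ'_0 = σ_v − u = 101.15 − 54.936 = 46.214 kPa.
Stress increase at mid-clay by the 2:1 spreading method:
Δσ ≈ qD²/(D+z)² = 141×5²/(5+5.6)² = 31.372 kPa
Final effective stress: σ'_f = σ'_0 + Δσ = 46.214 + 31.372 = 77.586 kPa.
Normally consolidated clay, so the full stress increment lies on the virgin compression line:
S_c = C_c·H/(1+e₀)·log₁₀(σ'_f/σ'_0) = 0.37×5.4/(1+0.95)×log₁₀(77.586/46.214)
    = 1.0246 × 0.22501 = 0.2305 m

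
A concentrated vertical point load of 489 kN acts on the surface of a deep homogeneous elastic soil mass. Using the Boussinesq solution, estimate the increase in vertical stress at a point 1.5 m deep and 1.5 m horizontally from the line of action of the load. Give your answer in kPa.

Δσ_z ≈ 18.3 kPa

Boussinesq vertical stress below a point load on an elastic half-space:
Δσ_z = 3P/(2πz²) · [1 + (r/z)²]^(−5/2)
r/z = 1.5/1.5 = 1; [1+(r/z)²]^(−5/2) = 0.17678.
Δσ_z = 3×489/(2π×1.5²) × 0.17678 = 103.77 × 0.17678 = 18.34 kPa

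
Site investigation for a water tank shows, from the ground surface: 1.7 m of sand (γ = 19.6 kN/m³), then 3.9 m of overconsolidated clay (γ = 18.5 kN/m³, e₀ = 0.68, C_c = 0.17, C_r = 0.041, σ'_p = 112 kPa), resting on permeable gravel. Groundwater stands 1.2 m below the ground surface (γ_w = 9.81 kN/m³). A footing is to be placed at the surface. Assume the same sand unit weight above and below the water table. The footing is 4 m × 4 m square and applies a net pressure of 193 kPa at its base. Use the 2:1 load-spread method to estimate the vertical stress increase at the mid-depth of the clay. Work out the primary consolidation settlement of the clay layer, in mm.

Mid-depth of clay below the ground surface: z = 1.7 + 3.9/2 = 3.65 m.
Total vertical stress at mid-clay: σ_v = 19.6×1.7 + 18.5×1.95 = 69.395 kPa.
Pore pressure: u = 9.81×(3.65 − 1.2) = 24.035 kPa.
Initial effective stress: σ'_0 = σ_v − u = 69.395 − 24.035 = 45.36 kPa.
Stress increase at mid-clay by the 2:1 spreading method:
Δσ = qBL/((B+z)(L+z)) = 193×4×4/((4+3.65)(4+3.65)) = 52.766 kPa
Final effective stress: σ'_f = 45.36 + 52.766 = 98.126 kPa.
σ'_f = 98.126 ≤ σ'_p = 112 kPa, so the clay remains overconsolidated and only the recompression index applies:
S_c = C_r·H/(1+e₀)·log₁₀(σ'_f/σ'_0) = 0.041×3.9/1.68×log₁₀(98.126/45.36)
    = 0.095177 × 0.33511 = 0.03189 m

S_c ≈ 31.9 mm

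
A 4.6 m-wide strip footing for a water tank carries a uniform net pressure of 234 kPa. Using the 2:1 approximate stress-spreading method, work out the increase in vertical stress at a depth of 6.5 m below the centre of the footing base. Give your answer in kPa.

By the 2:1 method the load spreads at 1 horizontal : 2 vertical, so at depth z the loaded area has grown by z in each plan dimension:
Δσ = qB/(B+z) = 234×4.6/(4.6+6.5) = 96.973 kPa

Δσ_z ≈ 97 kPa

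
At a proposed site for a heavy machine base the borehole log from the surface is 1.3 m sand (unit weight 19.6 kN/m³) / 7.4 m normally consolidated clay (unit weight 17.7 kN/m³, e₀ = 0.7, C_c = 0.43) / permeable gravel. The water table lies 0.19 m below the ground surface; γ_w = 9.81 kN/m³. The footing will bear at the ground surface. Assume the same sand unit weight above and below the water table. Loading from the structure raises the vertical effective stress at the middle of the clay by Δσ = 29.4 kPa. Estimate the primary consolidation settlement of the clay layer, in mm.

S_c ≈ 418 mm

Mid-depth of clay below the ground surface: z = 1.3 + 7.4/2 = 5 m.
Total vertical stress at mid-clay: σ_v = 19.6×1.3 + 17.7×3.7 = 90.97 kPa.
Pore pressure: u = 9.81×(5 − 0.19) = 47.186 kPa.
Initial effective stress: σ'_0 = σ_v − u = 90.97 − 47.186 = 43.784 kPa.
Final effective stress: σ'_f = σ'_0 + Δσ = 43.784 + 29.4 = 73.184 kPa.
Normally consolidated clay, so the full stress increment lies on the virgin compression line:
S_c = C_c·H/(1+e₀)·log₁₀(σ'_f/σ'_0) = 0.43×7.4/(1+0.7)×log₁₀(73.184/43.784)
    = 1.8718 × 0.2231 = 0.4176 m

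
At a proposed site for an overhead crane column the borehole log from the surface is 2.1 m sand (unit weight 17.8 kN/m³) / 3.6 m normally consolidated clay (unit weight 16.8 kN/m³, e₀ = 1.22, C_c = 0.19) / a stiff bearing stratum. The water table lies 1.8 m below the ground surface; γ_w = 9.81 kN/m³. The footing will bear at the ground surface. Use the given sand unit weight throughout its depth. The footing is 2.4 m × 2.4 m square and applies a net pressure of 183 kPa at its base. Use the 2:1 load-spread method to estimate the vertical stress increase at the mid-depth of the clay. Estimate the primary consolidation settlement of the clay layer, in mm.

Mid-depth of clay below the ground surface: z = 2.1 + 3.6/2 = 3.9 m.
Total vertical stress at mid-clay: σ_v = 17.8×2.1 + 16.8×1.8 = 67.62 kPa.
Pore pressure: u = 9.81×(3.9 − 1.8) = 20.601 kPa.
Initial effective stress: σ'_0 = σ_v − u = 67.62 − 20.601 = 47.019 kPa.
Stress increase at mid-clay by the 2:1 spreading method:
Δσ = qBL/((B+z)(L+z)) = 183×2.4×2.4/((2.4+3.9)(2.4+3.9)) = 26.558 kPa
Final effective stress: σ'_f = σ'_0 + Δσ = 47.019 + 26.558 = 73.577 kPa.
Normally consolidated clay, so the full stress increment lies on the virgin compression line:
S_c = C_c·H/(1+e₀)·log₁₀(σ'_f/σ'_0) = 0.19×3.6/(1+1.22)×log₁₀(73.577/47.019)
    = 0.30811 × 0.19447 = 0.05992 m

S_c ≈ 59.9 mm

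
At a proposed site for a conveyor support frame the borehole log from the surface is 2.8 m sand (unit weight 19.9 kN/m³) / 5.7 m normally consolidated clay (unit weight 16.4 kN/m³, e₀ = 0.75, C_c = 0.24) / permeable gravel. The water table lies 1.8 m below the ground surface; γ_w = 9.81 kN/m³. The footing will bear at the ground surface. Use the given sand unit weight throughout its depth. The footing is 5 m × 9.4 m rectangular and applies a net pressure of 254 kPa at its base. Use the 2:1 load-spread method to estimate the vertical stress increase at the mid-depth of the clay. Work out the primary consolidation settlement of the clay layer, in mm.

Mid-depth of clay below the ground surface: z = 2.8 + 5.7/2 = 5.65 m.
Total vertical stress at mid-clay: σ_v = 19.9×2.8 + 16.4×2.85 = 102.46 kPa.
Pore pressure: u = 9.81×(5.65 − 1.8) = 37.769 kPa.
Initial effective stress: σ'_0 = σ_v − u = 102.46 − 37.769 = 64.691 kPa.
Stress increase at mid-clay by the 2:1 spreading method:
Δσ = qBL/((B+z)(L+z)) = 254×5×9.4/((5+5.65)(9.4+5.65)) = 74.481 kPa
Final effective stress: σ'_f = σ'_0 + Δσ = 64.691 + 74.481 = 139.17 kPa.
Normally consolidated clay, so the full stress increment lies on the virgin compression line:
S_c = C_c·H/(1+e₀)·log₁₀(σ'_f/σ'_0) = 0.24×5.7/(1+0.75)×log₁₀(139.17/64.691)
    = 0.78171 × 0.3327 = 0.2601 m

S_c ≈ 260 mm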